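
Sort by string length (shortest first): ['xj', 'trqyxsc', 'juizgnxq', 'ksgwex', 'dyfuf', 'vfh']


Compute lengths:
  'xj' has length 2
  'trqyxsc' has length 7
  'juizgnxq' has length 8
  'ksgwex' has length 6
  'dyfuf' has length 5
  'vfh' has length 3
Lengths in increasing order: 2 < 3 < 5 < 6 < 7 < 8
Listing the words in that order gives the answer.
Final answer: ['xj', 'vfh', 'dyfuf', 'ksgwex', 'trqyxsc', 'juizgnxq']


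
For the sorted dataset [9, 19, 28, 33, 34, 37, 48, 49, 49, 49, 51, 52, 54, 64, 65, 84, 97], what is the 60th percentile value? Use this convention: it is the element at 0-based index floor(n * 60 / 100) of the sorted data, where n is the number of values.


The dataset has n = 17 elements.
Index = floor(17 * 60 / 100) = floor(1020 / 100) = floor(10.2) = 10
Counting from index 0 in the sorted data, the element at index 10 is 51.
Final answer: 51


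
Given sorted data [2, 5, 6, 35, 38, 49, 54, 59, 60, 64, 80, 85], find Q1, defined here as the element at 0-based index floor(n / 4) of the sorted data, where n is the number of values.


The list has n = 12 elements.
Q1 index = floor(12 / 4) = floor(3) = 3
Counting from index 0 in the sorted data, the element at index 3 is 35.
Final answer: 35


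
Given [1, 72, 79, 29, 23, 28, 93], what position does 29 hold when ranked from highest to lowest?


Sort descending: [93, 79, 72, 29, 28, 23, 1]
Find 29 in the sorted list.
29 is at position 4.
Final answer: 4


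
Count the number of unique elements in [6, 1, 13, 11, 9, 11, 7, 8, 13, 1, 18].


List all unique values:
Distinct values: [1, 6, 7, 8, 9, 11, 13, 18]
Count = 8
Final answer: 8


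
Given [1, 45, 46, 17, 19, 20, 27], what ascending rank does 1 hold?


Sort ascending: [1, 17, 19, 20, 27, 45, 46]
Find 1 in the sorted list.
1 is at position 1 (1-indexed).
Final answer: 1


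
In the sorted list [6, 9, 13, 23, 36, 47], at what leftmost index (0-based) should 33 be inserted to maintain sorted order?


List is sorted: [6, 9, 13, 23, 36, 47]
We need the leftmost position where 33 can be inserted, i.e. the first index whose element is >= 33 (or the end of the list if none is).
Binary search with low=0, high=6 (0-based indices):
  low=0, high=6, mid=3: a[3]=23 < 33, so low = 4
  low=4, high=6, mid=5: a[5]=47 >= 33, so high = 5
  low=4, high=5, mid=4: a[4]=36 >= 33, so high = 4
Now low = high = 4, so the insertion index is 4.
Final answer: 4


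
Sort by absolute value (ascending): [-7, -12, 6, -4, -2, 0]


Compute absolute values:
  |-7| = 7
  |-12| = 12
  |6| = 6
  |-4| = 4
  |-2| = 2
  |0| = 0
Absolute values in increasing order: 0 < 2 < 4 < 6 < 7 < 12
Listing the original numbers in that order gives the answer.
Final answer: [0, -2, -4, 6, -7, -12]


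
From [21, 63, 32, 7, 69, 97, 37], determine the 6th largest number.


Sort descending: [97, 69, 63, 37, 32, 21, 7]
The 6th element (1-indexed) is at index 5.
Value = 21
Final answer: 21


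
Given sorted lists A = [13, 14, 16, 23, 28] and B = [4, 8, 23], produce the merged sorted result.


List A: [13, 14, 16, 23, 28]
List B: [4, 8, 23]
Repeatedly compare the front elements and take the smaller:
  13 vs 4 -> take 4
  13 vs 8 -> take 8
  13 vs 23 -> take 13
  14 vs 23 -> take 14
  16 vs 23 -> take 16
  23 vs 23 -> take 23
  28 vs 23 -> take 23
  B is exhausted; append the rest of A: [28]
Final answer: [4, 8, 13, 14, 16, 23, 23, 28]


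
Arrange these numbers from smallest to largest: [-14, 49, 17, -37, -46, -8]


Original list: [-14, 49, 17, -37, -46, -8]
Repeatedly take the smallest remaining element:
  Remaining [-14, 49, 17, -37, -46, -8] -> smallest is -46
  Remaining [-14, 49, 17, -37, -8] -> smallest is -37
  Remaining [-14, 49, 17, -8] -> smallest is -14
  Remaining [49, 17, -8] -> smallest is -8
  Remaining [49, 17] -> smallest is 17
  Remaining [49] -> smallest is 49
Collecting the picks in order gives the sorted list.
Final answer: [-46, -37, -14, -8, 17, 49]


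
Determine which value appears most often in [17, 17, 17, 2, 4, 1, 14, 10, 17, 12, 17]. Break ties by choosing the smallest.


Count the frequency of each value:
  1 appears 1 time(s)
  2 appears 1 time(s)
  4 appears 1 time(s)
  10 appears 1 time(s)
  12 appears 1 time(s)
  14 appears 1 time(s)
  17 appears 5 time(s)
Maximum frequency is 5.
Only 17 reaches that frequency, so it is the mode.
Final answer: 17


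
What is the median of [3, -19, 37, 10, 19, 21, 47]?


First, sort the list: [-19, 3, 10, 19, 21, 37, 47]
The list has 7 elements (odd count).
The middle index is 3 (0-based), and the element there is 19.
Final answer: 19


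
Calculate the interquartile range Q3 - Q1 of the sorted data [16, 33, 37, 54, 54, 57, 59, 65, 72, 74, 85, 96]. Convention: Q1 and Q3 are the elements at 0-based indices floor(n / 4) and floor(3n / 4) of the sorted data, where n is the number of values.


The data has n = 12 elements.
Q1 index = floor(12 / 4) = floor(3) = 3; Q3 index = floor(3 * 12 / 4) = floor(9) = 9
Q1 = element at index 3 = 54
Q3 = element at index 9 = 74
IQR = 74 - 54 = 20
Final answer: 20


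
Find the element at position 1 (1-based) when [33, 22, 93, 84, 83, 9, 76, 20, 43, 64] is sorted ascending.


Sort ascending: [9, 20, 22, 33, 43, 64, 76, 83, 84, 93]
The 1st element (1-indexed) is at index 0.
Value = 9
Final answer: 9


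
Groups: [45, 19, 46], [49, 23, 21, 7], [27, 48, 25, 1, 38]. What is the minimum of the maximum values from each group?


Find max of each group:
  Group 1: [45, 19, 46] -> max = 46
  Group 2: [49, 23, 21, 7] -> max = 49
  Group 3: [27, 48, 25, 1, 38] -> max = 48
Maxes: [46, 49, 48]
Minimum of maxes = 46
Final answer: 46


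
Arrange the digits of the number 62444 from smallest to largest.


The number 62444 has digits: 6, 2, 4, 4, 4
Sorted: 2, 4, 4, 4, 6
Joining the sorted digits gives the result.
Final answer: 24446


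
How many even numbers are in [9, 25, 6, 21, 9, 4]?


Check each element:
  9 is odd
  25 is odd
  6 is even
  21 is odd
  9 is odd
  4 is even
Evens: [6, 4]
Count of evens = 2
Final answer: 2


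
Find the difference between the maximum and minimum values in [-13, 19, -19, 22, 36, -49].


Maximum value: 36
Minimum value: -49
Range = 36 - (-49) = 85
Final answer: 85


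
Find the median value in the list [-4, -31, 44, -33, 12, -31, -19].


First, sort the list: [-33, -31, -31, -19, -4, 12, 44]
The list has 7 elements (odd count).
The middle index is 3 (0-based), and the element there is -19.
Final answer: -19


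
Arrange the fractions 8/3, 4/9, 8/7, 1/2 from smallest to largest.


Convert to decimal for comparison:
  8/3 = 2.6667
  4/9 = 0.4444
  8/7 = 1.1429
  1/2 = 0.5
Decimals in increasing order: 0.4444 < 0.5 < 1.1429 < 2.6667
Writing each back as its fraction gives the sorted order.
Final answer: 4/9, 1/2, 8/7, 8/3


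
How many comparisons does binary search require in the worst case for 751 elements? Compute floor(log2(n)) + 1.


Binary search halves the search space each step.
Maximum comparisons = floor(log2(751)) + 1
log2(751) = 9.5527
floor(log2(751)) = 9, so 9 + 1 = 10
Final answer: 10


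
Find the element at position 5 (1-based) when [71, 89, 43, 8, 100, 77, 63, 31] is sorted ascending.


Sort ascending: [8, 31, 43, 63, 71, 77, 89, 100]
The 5th element (1-indexed) is at index 4.
Value = 71
Final answer: 71


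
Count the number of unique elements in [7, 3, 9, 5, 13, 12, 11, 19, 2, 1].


List all unique values:
Distinct values: [1, 2, 3, 5, 7, 9, 11, 12, 13, 19]
Count = 10
Final answer: 10


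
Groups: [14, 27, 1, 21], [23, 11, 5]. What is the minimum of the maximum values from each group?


Find max of each group:
  Group 1: [14, 27, 1, 21] -> max = 27
  Group 2: [23, 11, 5] -> max = 23
Maxes: [27, 23]
Minimum of maxes = 23
Final answer: 23


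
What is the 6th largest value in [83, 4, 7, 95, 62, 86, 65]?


Sort descending: [95, 86, 83, 65, 62, 7, 4]
The 6th element (1-indexed) is at index 5.
Value = 7
Final answer: 7


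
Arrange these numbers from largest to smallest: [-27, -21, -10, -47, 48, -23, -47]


Original list: [-27, -21, -10, -47, 48, -23, -47]
Repeatedly take the largest remaining element:
  Remaining [-27, -21, -10, -47, 48, -23, -47] -> largest is 48
  Remaining [-27, -21, -10, -47, -23, -47] -> largest is -10
  Remaining [-27, -21, -47, -23, -47] -> largest is -21
  Remaining [-27, -47, -23, -47] -> largest is -23
  Remaining [-27, -47, -47] -> largest is -27
  Remaining [-47, -47] -> largest is -47
  Remaining [-47] -> largest is -47
Collecting the picks in order gives the descending list.
Final answer: [48, -10, -21, -23, -27, -47, -47]


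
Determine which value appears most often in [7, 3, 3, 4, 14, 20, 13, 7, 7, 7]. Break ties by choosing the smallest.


Count the frequency of each value:
  3 appears 2 time(s)
  4 appears 1 time(s)
  7 appears 4 time(s)
  13 appears 1 time(s)
  14 appears 1 time(s)
  20 appears 1 time(s)
Maximum frequency is 4.
Only 7 reaches that frequency, so it is the mode.
Final answer: 7


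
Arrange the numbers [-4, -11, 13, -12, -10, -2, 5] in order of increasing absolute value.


Compute absolute values:
  |-4| = 4
  |-11| = 11
  |13| = 13
  |-12| = 12
  |-10| = 10
  |-2| = 2
  |5| = 5
Absolute values in increasing order: 2 < 4 < 5 < 10 < 11 < 12 < 13
Listing the original numbers in that order gives the answer.
Final answer: [-2, -4, 5, -10, -11, -12, 13]


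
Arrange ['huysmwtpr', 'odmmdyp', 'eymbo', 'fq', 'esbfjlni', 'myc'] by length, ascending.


Compute lengths:
  'huysmwtpr' has length 9
  'odmmdyp' has length 7
  'eymbo' has length 5
  'fq' has length 2
  'esbfjlni' has length 8
  'myc' has length 3
Lengths in increasing order: 2 < 3 < 5 < 7 < 8 < 9
Listing the words in that order gives the answer.
Final answer: ['fq', 'myc', 'eymbo', 'odmmdyp', 'esbfjlni', 'huysmwtpr']


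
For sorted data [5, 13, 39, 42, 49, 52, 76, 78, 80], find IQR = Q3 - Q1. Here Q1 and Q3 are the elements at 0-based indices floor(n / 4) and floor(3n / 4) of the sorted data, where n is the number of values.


The data has n = 9 elements.
Q1 index = floor(9 / 4) = floor(2.25) = 2; Q3 index = floor(3 * 9 / 4) = floor(6.75) = 6
Q1 = element at index 2 = 39
Q3 = element at index 6 = 76
IQR = 76 - 39 = 37
Final answer: 37


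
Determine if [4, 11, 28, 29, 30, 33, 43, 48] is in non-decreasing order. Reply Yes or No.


Check consecutive pairs:
  4 <= 11? True
  11 <= 28? True
  28 <= 29? True
  29 <= 30? True
  30 <= 33? True
  33 <= 43? True
  43 <= 48? True
Every consecutive pair is in order, so the list is non-decreasing.
Final answer: Yes


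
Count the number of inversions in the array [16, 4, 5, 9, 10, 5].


For each element, count the later elements that are smaller than it:
  16 (index 0): smaller elements after it = [4, 5, 9, 10, 5] -> 5
  4 (index 1): smaller elements after it = [] -> 0
  5 (index 2): smaller elements after it = [] -> 0
  9 (index 3): smaller elements after it = [5] -> 1
  10 (index 4): smaller elements after it = [5] -> 1
Total inversions = 5 + 0 + 0 + 1 + 1 = 7
Final answer: 7


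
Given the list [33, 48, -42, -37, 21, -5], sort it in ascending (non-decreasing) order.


Original list: [33, 48, -42, -37, 21, -5]
Repeatedly take the smallest remaining element:
  Remaining [33, 48, -42, -37, 21, -5] -> smallest is -42
  Remaining [33, 48, -37, 21, -5] -> smallest is -37
  Remaining [33, 48, 21, -5] -> smallest is -5
  Remaining [33, 48, 21] -> smallest is 21
  Remaining [33, 48] -> smallest is 33
  Remaining [48] -> smallest is 48
Collecting the picks in order gives the sorted list.
Final answer: [-42, -37, -5, 21, 33, 48]


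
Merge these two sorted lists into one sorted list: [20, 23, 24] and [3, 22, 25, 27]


List A: [20, 23, 24]
List B: [3, 22, 25, 27]
Repeatedly compare the front elements and take the smaller:
  20 vs 3 -> take 3
  20 vs 22 -> take 20
  23 vs 22 -> take 22
  23 vs 25 -> take 23
  24 vs 25 -> take 24
  A is exhausted; append the rest of B: [25, 27]
Final answer: [3, 20, 22, 23, 24, 25, 27]


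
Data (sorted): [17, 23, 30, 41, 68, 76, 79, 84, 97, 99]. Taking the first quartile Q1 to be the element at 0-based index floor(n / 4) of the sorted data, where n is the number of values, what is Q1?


The list has n = 10 elements.
Q1 index = floor(10 / 4) = floor(2.5) = 2
Counting from index 0 in the sorted data, the element at index 2 is 30.
Final answer: 30


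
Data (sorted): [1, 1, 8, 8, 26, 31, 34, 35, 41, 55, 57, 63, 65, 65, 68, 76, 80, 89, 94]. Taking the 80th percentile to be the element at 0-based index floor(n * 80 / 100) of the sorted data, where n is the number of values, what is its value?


The dataset has n = 19 elements.
Index = floor(19 * 80 / 100) = floor(1520 / 100) = floor(15.2) = 15
Counting from index 0 in the sorted data, the element at index 15 is 76.
Final answer: 76


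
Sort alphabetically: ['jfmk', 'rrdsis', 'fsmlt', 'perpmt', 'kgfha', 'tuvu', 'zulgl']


Compare strings character by character (the first differing letter decides):
  'fsmlt' < 'jfmk' since 'f' < 'j' at position 1
  'jfmk' < 'kgfha' since 'j' < 'k' at position 1
  'kgfha' < 'perpmt' since 'k' < 'p' at position 1
  'perpmt' < 'rrdsis' since 'p' < 'r' at position 1
  'rrdsis' < 'tuvu' since 'r' < 't' at position 1
  'tuvu' < 'zulgl' since 't' < 'z' at position 1
Chaining these comparisons gives the alphabetical order.
Final answer: ['fsmlt', 'jfmk', 'kgfha', 'perpmt', 'rrdsis', 'tuvu', 'zulgl']


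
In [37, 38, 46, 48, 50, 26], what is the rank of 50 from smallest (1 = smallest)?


Sort ascending: [26, 37, 38, 46, 48, 50]
Find 50 in the sorted list.
50 is at position 6 (1-indexed).
Final answer: 6


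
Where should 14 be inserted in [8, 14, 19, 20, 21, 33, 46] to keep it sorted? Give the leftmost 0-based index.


List is sorted: [8, 14, 19, 20, 21, 33, 46]
We need the leftmost position where 14 can be inserted, i.e. the first index whose element is >= 14 (or the end of the list if none is).
Binary search with low=0, high=7 (0-based indices):
  low=0, high=7, mid=3: a[3]=20 >= 14, so high = 3
  low=0, high=3, mid=1: a[1]=14 >= 14, so high = 1
  low=0, high=1, mid=0: a[0]=8 < 14, so low = 1
Now low = high = 1, so the insertion index is 1.
Final answer: 1


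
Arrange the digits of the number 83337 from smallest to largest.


The number 83337 has digits: 8, 3, 3, 3, 7
Sorted: 3, 3, 3, 7, 8
Joining the sorted digits gives the result.
Final answer: 33378


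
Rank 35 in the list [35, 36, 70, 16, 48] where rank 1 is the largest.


Sort descending: [70, 48, 36, 35, 16]
Find 35 in the sorted list.
35 is at position 4.
Final answer: 4


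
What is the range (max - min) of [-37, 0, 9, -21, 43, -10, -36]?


Maximum value: 43
Minimum value: -37
Range = 43 - (-37) = 80
Final answer: 80


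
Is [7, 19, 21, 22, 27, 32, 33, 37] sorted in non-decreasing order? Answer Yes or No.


Check consecutive pairs:
  7 <= 19? True
  19 <= 21? True
  21 <= 22? True
  22 <= 27? True
  27 <= 32? True
  32 <= 33? True
  33 <= 37? True
Every consecutive pair is in order, so the list is non-decreasing.
Final answer: Yes


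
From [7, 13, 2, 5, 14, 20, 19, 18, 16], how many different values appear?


List all unique values:
Distinct values: [2, 5, 7, 13, 14, 16, 18, 19, 20]
Count = 9
Final answer: 9


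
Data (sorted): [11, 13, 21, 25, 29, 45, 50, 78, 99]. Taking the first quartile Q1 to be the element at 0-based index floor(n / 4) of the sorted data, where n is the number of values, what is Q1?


The list has n = 9 elements.
Q1 index = floor(9 / 4) = floor(2.25) = 2
Counting from index 0 in the sorted data, the element at index 2 is 21.
Final answer: 21


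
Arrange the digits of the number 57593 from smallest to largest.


The number 57593 has digits: 5, 7, 5, 9, 3
Sorted: 3, 5, 5, 7, 9
Joining the sorted digits gives the result.
Final answer: 35579


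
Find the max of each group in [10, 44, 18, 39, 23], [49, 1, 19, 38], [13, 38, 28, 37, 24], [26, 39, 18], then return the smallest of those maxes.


Find max of each group:
  Group 1: [10, 44, 18, 39, 23] -> max = 44
  Group 2: [49, 1, 19, 38] -> max = 49
  Group 3: [13, 38, 28, 37, 24] -> max = 38
  Group 4: [26, 39, 18] -> max = 39
Maxes: [44, 49, 38, 39]
Minimum of maxes = 38
Final answer: 38


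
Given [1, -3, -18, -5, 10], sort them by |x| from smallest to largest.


Compute absolute values:
  |1| = 1
  |-3| = 3
  |-18| = 18
  |-5| = 5
  |10| = 10
Absolute values in increasing order: 1 < 3 < 5 < 10 < 18
Listing the original numbers in that order gives the answer.
Final answer: [1, -3, -5, 10, -18]


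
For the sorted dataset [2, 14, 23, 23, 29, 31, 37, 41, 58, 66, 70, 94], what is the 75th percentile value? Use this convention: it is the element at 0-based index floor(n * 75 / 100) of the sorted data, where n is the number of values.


The dataset has n = 12 elements.
Index = floor(12 * 75 / 100) = floor(900 / 100) = floor(9) = 9
Counting from index 0 in the sorted data, the element at index 9 is 66.
Final answer: 66


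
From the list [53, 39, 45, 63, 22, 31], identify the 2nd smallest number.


Sort ascending: [22, 31, 39, 45, 53, 63]
The 2nd element (1-indexed) is at index 1.
Value = 31
Final answer: 31


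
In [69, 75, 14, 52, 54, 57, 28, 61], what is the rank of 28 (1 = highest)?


Sort descending: [75, 69, 61, 57, 54, 52, 28, 14]
Find 28 in the sorted list.
28 is at position 7.
Final answer: 7


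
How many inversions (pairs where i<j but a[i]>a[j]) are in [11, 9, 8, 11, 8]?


For each element, count the later elements that are smaller than it:
  11 (index 0): smaller elements after it = [9, 8, 8] -> 3
  9 (index 1): smaller elements after it = [8, 8] -> 2
  8 (index 2): smaller elements after it = [] -> 0
  11 (index 3): smaller elements after it = [8] -> 1
Total inversions = 3 + 2 + 0 + 1 = 6
Final answer: 6


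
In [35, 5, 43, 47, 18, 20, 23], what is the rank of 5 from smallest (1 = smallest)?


Sort ascending: [5, 18, 20, 23, 35, 43, 47]
Find 5 in the sorted list.
5 is at position 1 (1-indexed).
Final answer: 1


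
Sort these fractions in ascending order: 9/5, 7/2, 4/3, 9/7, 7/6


Convert to decimal for comparison:
  9/5 = 1.8
  7/2 = 3.5
  4/3 = 1.3333
  9/7 = 1.2857
  7/6 = 1.1667
Decimals in increasing order: 1.1667 < 1.2857 < 1.3333 < 1.8 < 3.5
Writing each back as its fraction gives the sorted order.
Final answer: 7/6, 9/7, 4/3, 9/5, 7/2


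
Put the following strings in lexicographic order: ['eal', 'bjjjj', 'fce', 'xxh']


Compare strings character by character (the first differing letter decides):
  'bjjjj' < 'eal' since 'b' < 'e' at position 1
  'eal' < 'fce' since 'e' < 'f' at position 1
  'fce' < 'xxh' since 'f' < 'x' at position 1
Chaining these comparisons gives the alphabetical order.
Final answer: ['bjjjj', 'eal', 'fce', 'xxh']


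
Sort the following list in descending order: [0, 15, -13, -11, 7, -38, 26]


Original list: [0, 15, -13, -11, 7, -38, 26]
Repeatedly take the largest remaining element:
  Remaining [0, 15, -13, -11, 7, -38, 26] -> largest is 26
  Remaining [0, 15, -13, -11, 7, -38] -> largest is 15
  Remaining [0, -13, -11, 7, -38] -> largest is 7
  Remaining [0, -13, -11, -38] -> largest is 0
  Remaining [-13, -11, -38] -> largest is -11
  Remaining [-13, -38] -> largest is -13
  Remaining [-38] -> largest is -38
Collecting the picks in order gives the descending list.
Final answer: [26, 15, 7, 0, -11, -13, -38]


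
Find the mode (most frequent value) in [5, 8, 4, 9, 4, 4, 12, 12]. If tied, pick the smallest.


Count the frequency of each value:
  4 appears 3 time(s)
  5 appears 1 time(s)
  8 appears 1 time(s)
  9 appears 1 time(s)
  12 appears 2 time(s)
Maximum frequency is 3.
Only 4 reaches that frequency, so it is the mode.
Final answer: 4


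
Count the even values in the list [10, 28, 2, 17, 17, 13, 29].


Check each element:
  10 is even
  28 is even
  2 is even
  17 is odd
  17 is odd
  13 is odd
  29 is odd
Evens: [10, 28, 2]
Count of evens = 3
Final answer: 3


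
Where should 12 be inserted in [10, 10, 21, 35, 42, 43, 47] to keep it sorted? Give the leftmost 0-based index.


List is sorted: [10, 10, 21, 35, 42, 43, 47]
We need the leftmost position where 12 can be inserted, i.e. the first index whose element is >= 12 (or the end of the list if none is).
Binary search with low=0, high=7 (0-based indices):
  low=0, high=7, mid=3: a[3]=35 >= 12, so high = 3
  low=0, high=3, mid=1: a[1]=10 < 12, so low = 2
  low=2, high=3, mid=2: a[2]=21 >= 12, so high = 2
Now low = high = 2, so the insertion index is 2.
Final answer: 2


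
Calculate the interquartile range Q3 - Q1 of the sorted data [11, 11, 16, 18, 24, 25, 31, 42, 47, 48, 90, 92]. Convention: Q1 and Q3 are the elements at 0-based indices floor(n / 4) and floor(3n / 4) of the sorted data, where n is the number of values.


The data has n = 12 elements.
Q1 index = floor(12 / 4) = floor(3) = 3; Q3 index = floor(3 * 12 / 4) = floor(9) = 9
Q1 = element at index 3 = 18
Q3 = element at index 9 = 48
IQR = 48 - 18 = 30
Final answer: 30


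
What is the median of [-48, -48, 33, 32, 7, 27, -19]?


First, sort the list: [-48, -48, -19, 7, 27, 32, 33]
The list has 7 elements (odd count).
The middle index is 3 (0-based), and the element there is 7.
Final answer: 7


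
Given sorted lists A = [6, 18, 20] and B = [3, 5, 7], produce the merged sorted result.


List A: [6, 18, 20]
List B: [3, 5, 7]
Repeatedly compare the front elements and take the smaller:
  6 vs 3 -> take 3
  6 vs 5 -> take 5
  6 vs 7 -> take 6
  18 vs 7 -> take 7
  B is exhausted; append the rest of A: [18, 20]
Final answer: [3, 5, 6, 7, 18, 20]


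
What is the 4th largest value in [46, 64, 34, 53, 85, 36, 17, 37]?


Sort descending: [85, 64, 53, 46, 37, 36, 34, 17]
The 4th element (1-indexed) is at index 3.
Value = 46
Final answer: 46


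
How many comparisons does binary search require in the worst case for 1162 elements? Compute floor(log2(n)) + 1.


Binary search halves the search space each step.
Maximum comparisons = floor(log2(1162)) + 1
log2(1162) = 10.1824
floor(log2(1162)) = 10, so 10 + 1 = 11
Final answer: 11


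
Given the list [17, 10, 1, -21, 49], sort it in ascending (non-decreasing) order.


Original list: [17, 10, 1, -21, 49]
Repeatedly take the smallest remaining element:
  Remaining [17, 10, 1, -21, 49] -> smallest is -21
  Remaining [17, 10, 1, 49] -> smallest is 1
  Remaining [17, 10, 49] -> smallest is 10
  Remaining [17, 49] -> smallest is 17
  Remaining [49] -> smallest is 49
Collecting the picks in order gives the sorted list.
Final answer: [-21, 1, 10, 17, 49]


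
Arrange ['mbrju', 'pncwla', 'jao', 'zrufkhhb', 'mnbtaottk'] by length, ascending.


Compute lengths:
  'mbrju' has length 5
  'pncwla' has length 6
  'jao' has length 3
  'zrufkhhb' has length 8
  'mnbtaottk' has length 9
Lengths in increasing order: 3 < 5 < 6 < 8 < 9
Listing the words in that order gives the answer.
Final answer: ['jao', 'mbrju', 'pncwla', 'zrufkhhb', 'mnbtaottk']


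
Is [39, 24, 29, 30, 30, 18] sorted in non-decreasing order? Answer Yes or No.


Check consecutive pairs:
  39 <= 24? False
  24 <= 29? True
  29 <= 30? True
  30 <= 30? True
  30 <= 18? False
2 consecutive pair(s) are out of order, so the list is not sorted.
Final answer: No


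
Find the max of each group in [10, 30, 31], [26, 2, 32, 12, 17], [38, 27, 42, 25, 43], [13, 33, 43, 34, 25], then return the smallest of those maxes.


Find max of each group:
  Group 1: [10, 30, 31] -> max = 31
  Group 2: [26, 2, 32, 12, 17] -> max = 32
  Group 3: [38, 27, 42, 25, 43] -> max = 43
  Group 4: [13, 33, 43, 34, 25] -> max = 43
Maxes: [31, 32, 43, 43]
Minimum of maxes = 31
Final answer: 31


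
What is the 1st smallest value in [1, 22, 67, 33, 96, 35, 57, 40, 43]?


Sort ascending: [1, 22, 33, 35, 40, 43, 57, 67, 96]
The 1st element (1-indexed) is at index 0.
Value = 1
Final answer: 1


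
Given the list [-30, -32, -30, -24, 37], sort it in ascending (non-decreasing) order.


Original list: [-30, -32, -30, -24, 37]
Repeatedly take the smallest remaining element:
  Remaining [-30, -32, -30, -24, 37] -> smallest is -32
  Remaining [-30, -30, -24, 37] -> smallest is -30
  Remaining [-30, -24, 37] -> smallest is -30
  Remaining [-24, 37] -> smallest is -24
  Remaining [37] -> smallest is 37
Collecting the picks in order gives the sorted list.
Final answer: [-32, -30, -30, -24, 37]


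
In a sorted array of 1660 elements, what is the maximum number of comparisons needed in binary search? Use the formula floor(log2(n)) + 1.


Binary search halves the search space each step.
Maximum comparisons = floor(log2(1660)) + 1
log2(1660) = 10.697
floor(log2(1660)) = 10, so 10 + 1 = 11
Final answer: 11


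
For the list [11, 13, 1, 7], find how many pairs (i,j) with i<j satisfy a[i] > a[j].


For each element, count the later elements that are smaller than it:
  11 (index 0): smaller elements after it = [1, 7] -> 2
  13 (index 1): smaller elements after it = [1, 7] -> 2
  1 (index 2): smaller elements after it = [] -> 0
Total inversions = 2 + 2 + 0 = 4
Final answer: 4


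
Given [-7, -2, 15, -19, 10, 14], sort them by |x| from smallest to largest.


Compute absolute values:
  |-7| = 7
  |-2| = 2
  |15| = 15
  |-19| = 19
  |10| = 10
  |14| = 14
Absolute values in increasing order: 2 < 7 < 10 < 14 < 15 < 19
Listing the original numbers in that order gives the answer.
Final answer: [-2, -7, 10, 14, 15, -19]


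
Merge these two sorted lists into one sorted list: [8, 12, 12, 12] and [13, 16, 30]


List A: [8, 12, 12, 12]
List B: [13, 16, 30]
Repeatedly compare the front elements and take the smaller:
  8 vs 13 -> take 8
  12 vs 13 -> take 12
  12 vs 13 -> take 12
  12 vs 13 -> take 12
  A is exhausted; append the rest of B: [13, 16, 30]
Final answer: [8, 12, 12, 12, 13, 16, 30]


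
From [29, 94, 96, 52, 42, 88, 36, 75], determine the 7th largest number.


Sort descending: [96, 94, 88, 75, 52, 42, 36, 29]
The 7th element (1-indexed) is at index 6.
Value = 36
Final answer: 36


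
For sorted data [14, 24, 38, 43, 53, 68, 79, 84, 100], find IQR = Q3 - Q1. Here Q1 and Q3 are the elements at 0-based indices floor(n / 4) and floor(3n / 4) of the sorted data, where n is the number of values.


The data has n = 9 elements.
Q1 index = floor(9 / 4) = floor(2.25) = 2; Q3 index = floor(3 * 9 / 4) = floor(6.75) = 6
Q1 = element at index 2 = 38
Q3 = element at index 6 = 79
IQR = 79 - 38 = 41
Final answer: 41


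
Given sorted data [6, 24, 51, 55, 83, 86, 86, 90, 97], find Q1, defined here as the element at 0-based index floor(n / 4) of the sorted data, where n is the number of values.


The list has n = 9 elements.
Q1 index = floor(9 / 4) = floor(2.25) = 2
Counting from index 0 in the sorted data, the element at index 2 is 51.
Final answer: 51


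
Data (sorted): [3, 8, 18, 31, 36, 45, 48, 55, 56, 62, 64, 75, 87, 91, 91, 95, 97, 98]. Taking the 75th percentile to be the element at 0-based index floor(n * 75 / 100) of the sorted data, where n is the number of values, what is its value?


The dataset has n = 18 elements.
Index = floor(18 * 75 / 100) = floor(1350 / 100) = floor(13.5) = 13
Counting from index 0 in the sorted data, the element at index 13 is 91.
Final answer: 91


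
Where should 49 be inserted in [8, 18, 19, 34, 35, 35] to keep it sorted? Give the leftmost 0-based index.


List is sorted: [8, 18, 19, 34, 35, 35]
We need the leftmost position where 49 can be inserted, i.e. the first index whose element is >= 49 (or the end of the list if none is).
Binary search with low=0, high=6 (0-based indices):
  low=0, high=6, mid=3: a[3]=34 < 49, so low = 4
  low=4, high=6, mid=5: a[5]=35 < 49, so low = 6
Now low = high = 6, so the insertion index is 6.
Final answer: 6


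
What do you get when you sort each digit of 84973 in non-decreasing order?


The number 84973 has digits: 8, 4, 9, 7, 3
Sorted: 3, 4, 7, 8, 9
Joining the sorted digits gives the result.
Final answer: 34789


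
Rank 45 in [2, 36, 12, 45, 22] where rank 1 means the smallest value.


Sort ascending: [2, 12, 22, 36, 45]
Find 45 in the sorted list.
45 is at position 5 (1-indexed).
Final answer: 5


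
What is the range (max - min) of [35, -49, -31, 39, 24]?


Maximum value: 39
Minimum value: -49
Range = 39 - (-49) = 88
Final answer: 88


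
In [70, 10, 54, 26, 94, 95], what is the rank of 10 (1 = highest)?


Sort descending: [95, 94, 70, 54, 26, 10]
Find 10 in the sorted list.
10 is at position 6.
Final answer: 6


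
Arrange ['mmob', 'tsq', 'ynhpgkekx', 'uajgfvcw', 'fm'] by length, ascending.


Compute lengths:
  'mmob' has length 4
  'tsq' has length 3
  'ynhpgkekx' has length 9
  'uajgfvcw' has length 8
  'fm' has length 2
Lengths in increasing order: 2 < 3 < 4 < 8 < 9
Listing the words in that order gives the answer.
Final answer: ['fm', 'tsq', 'mmob', 'uajgfvcw', 'ynhpgkekx']


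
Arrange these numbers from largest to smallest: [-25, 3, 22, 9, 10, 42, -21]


Original list: [-25, 3, 22, 9, 10, 42, -21]
Repeatedly take the largest remaining element:
  Remaining [-25, 3, 22, 9, 10, 42, -21] -> largest is 42
  Remaining [-25, 3, 22, 9, 10, -21] -> largest is 22
  Remaining [-25, 3, 9, 10, -21] -> largest is 10
  Remaining [-25, 3, 9, -21] -> largest is 9
  Remaining [-25, 3, -21] -> largest is 3
  Remaining [-25, -21] -> largest is -21
  Remaining [-25] -> largest is -25
Collecting the picks in order gives the descending list.
Final answer: [42, 22, 10, 9, 3, -21, -25]


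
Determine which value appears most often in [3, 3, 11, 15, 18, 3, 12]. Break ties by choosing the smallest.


Count the frequency of each value:
  3 appears 3 time(s)
  11 appears 1 time(s)
  12 appears 1 time(s)
  15 appears 1 time(s)
  18 appears 1 time(s)
Maximum frequency is 3.
Only 3 reaches that frequency, so it is the mode.
Final answer: 3


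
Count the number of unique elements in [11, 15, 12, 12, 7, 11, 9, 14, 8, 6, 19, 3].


List all unique values:
Distinct values: [3, 6, 7, 8, 9, 11, 12, 14, 15, 19]
Count = 10
Final answer: 10


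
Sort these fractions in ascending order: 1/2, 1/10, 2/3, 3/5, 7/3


Convert to decimal for comparison:
  1/2 = 0.5
  1/10 = 0.1
  2/3 = 0.6667
  3/5 = 0.6
  7/3 = 2.3333
Decimals in increasing order: 0.1 < 0.5 < 0.6 < 0.6667 < 2.3333
Writing each back as its fraction gives the sorted order.
Final answer: 1/10, 1/2, 3/5, 2/3, 7/3


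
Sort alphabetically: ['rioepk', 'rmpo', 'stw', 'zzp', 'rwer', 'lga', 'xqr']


Compare strings character by character (the first differing letter decides):
  'lga' < 'rioepk' since 'l' < 'r' at position 1
  'rioepk' < 'rmpo' since 'i' < 'm' at position 2
  'rmpo' < 'rwer' since 'm' < 'w' at position 2
  'rwer' < 'stw' since 'r' < 's' at position 1
  'stw' < 'xqr' since 's' < 'x' at position 1
  'xqr' < 'zzp' since 'x' < 'z' at position 1
Chaining these comparisons gives the alphabetical order.
Final answer: ['lga', 'rioepk', 'rmpo', 'rwer', 'stw', 'xqr', 'zzp']


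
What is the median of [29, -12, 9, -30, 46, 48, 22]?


First, sort the list: [-30, -12, 9, 22, 29, 46, 48]
The list has 7 elements (odd count).
The middle index is 3 (0-based), and the element there is 22.
Final answer: 22


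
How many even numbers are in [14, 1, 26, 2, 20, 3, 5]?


Check each element:
  14 is even
  1 is odd
  26 is even
  2 is even
  20 is even
  3 is odd
  5 is odd
Evens: [14, 26, 2, 20]
Count of evens = 4
Final answer: 4


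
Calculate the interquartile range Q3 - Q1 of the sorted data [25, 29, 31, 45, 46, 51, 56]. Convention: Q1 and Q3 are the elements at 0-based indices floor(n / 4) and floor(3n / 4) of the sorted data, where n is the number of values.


The data has n = 7 elements.
Q1 index = floor(7 / 4) = floor(1.75) = 1; Q3 index = floor(3 * 7 / 4) = floor(5.25) = 5
Q1 = element at index 1 = 29
Q3 = element at index 5 = 51
IQR = 51 - 29 = 22
Final answer: 22


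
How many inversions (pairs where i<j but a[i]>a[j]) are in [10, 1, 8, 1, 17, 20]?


For each element, count the later elements that are smaller than it:
  10 (index 0): smaller elements after it = [1, 8, 1] -> 3
  1 (index 1): smaller elements after it = [] -> 0
  8 (index 2): smaller elements after it = [1] -> 1
  1 (index 3): smaller elements after it = [] -> 0
  17 (index 4): smaller elements after it = [] -> 0
Total inversions = 3 + 0 + 1 + 0 + 0 = 4
Final answer: 4


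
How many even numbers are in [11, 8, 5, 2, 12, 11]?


Check each element:
  11 is odd
  8 is even
  5 is odd
  2 is even
  12 is even
  11 is odd
Evens: [8, 2, 12]
Count of evens = 3
Final answer: 3


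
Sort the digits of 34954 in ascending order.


The number 34954 has digits: 3, 4, 9, 5, 4
Sorted: 3, 4, 4, 5, 9
Joining the sorted digits gives the result.
Final answer: 34459


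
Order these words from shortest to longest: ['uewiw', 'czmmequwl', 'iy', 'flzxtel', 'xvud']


Compute lengths:
  'uewiw' has length 5
  'czmmequwl' has length 9
  'iy' has length 2
  'flzxtel' has length 7
  'xvud' has length 4
Lengths in increasing order: 2 < 4 < 5 < 7 < 9
Listing the words in that order gives the answer.
Final answer: ['iy', 'xvud', 'uewiw', 'flzxtel', 'czmmequwl']


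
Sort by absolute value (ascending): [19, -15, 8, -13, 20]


Compute absolute values:
  |19| = 19
  |-15| = 15
  |8| = 8
  |-13| = 13
  |20| = 20
Absolute values in increasing order: 8 < 13 < 15 < 19 < 20
Listing the original numbers in that order gives the answer.
Final answer: [8, -13, -15, 19, 20]


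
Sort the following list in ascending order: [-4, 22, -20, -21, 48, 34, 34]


Original list: [-4, 22, -20, -21, 48, 34, 34]
Repeatedly take the smallest remaining element:
  Remaining [-4, 22, -20, -21, 48, 34, 34] -> smallest is -21
  Remaining [-4, 22, -20, 48, 34, 34] -> smallest is -20
  Remaining [-4, 22, 48, 34, 34] -> smallest is -4
  Remaining [22, 48, 34, 34] -> smallest is 22
  Remaining [48, 34, 34] -> smallest is 34
  Remaining [48, 34] -> smallest is 34
  Remaining [48] -> smallest is 48
Collecting the picks in order gives the sorted list.
Final answer: [-21, -20, -4, 22, 34, 34, 48]


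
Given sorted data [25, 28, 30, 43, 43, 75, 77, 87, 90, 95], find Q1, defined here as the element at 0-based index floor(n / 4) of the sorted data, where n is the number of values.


The list has n = 10 elements.
Q1 index = floor(10 / 4) = floor(2.5) = 2
Counting from index 0 in the sorted data, the element at index 2 is 30.
Final answer: 30


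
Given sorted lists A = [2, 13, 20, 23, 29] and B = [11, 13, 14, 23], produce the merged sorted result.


List A: [2, 13, 20, 23, 29]
List B: [11, 13, 14, 23]
Repeatedly compare the front elements and take the smaller:
  2 vs 11 -> take 2
  13 vs 11 -> take 11
  13 vs 13 -> take 13
  20 vs 13 -> take 13
  20 vs 14 -> take 14
  20 vs 23 -> take 20
  23 vs 23 -> take 23
  29 vs 23 -> take 23
  B is exhausted; append the rest of A: [29]
Final answer: [2, 11, 13, 13, 14, 20, 23, 23, 29]


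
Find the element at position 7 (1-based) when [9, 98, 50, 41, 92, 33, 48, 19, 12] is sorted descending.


Sort descending: [98, 92, 50, 48, 41, 33, 19, 12, 9]
The 7th element (1-indexed) is at index 6.
Value = 19
Final answer: 19


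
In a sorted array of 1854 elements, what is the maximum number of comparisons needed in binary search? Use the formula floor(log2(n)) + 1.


Binary search halves the search space each step.
Maximum comparisons = floor(log2(1854)) + 1
log2(1854) = 10.8564
floor(log2(1854)) = 10, so 10 + 1 = 11
Final answer: 11


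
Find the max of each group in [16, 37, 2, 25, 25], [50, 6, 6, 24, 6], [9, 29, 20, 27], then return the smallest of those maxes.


Find max of each group:
  Group 1: [16, 37, 2, 25, 25] -> max = 37
  Group 2: [50, 6, 6, 24, 6] -> max = 50
  Group 3: [9, 29, 20, 27] -> max = 29
Maxes: [37, 50, 29]
Minimum of maxes = 29
Final answer: 29


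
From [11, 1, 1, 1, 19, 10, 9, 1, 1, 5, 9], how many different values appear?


List all unique values:
Distinct values: [1, 5, 9, 10, 11, 19]
Count = 6
Final answer: 6


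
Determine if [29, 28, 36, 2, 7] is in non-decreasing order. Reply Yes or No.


Check consecutive pairs:
  29 <= 28? False
  28 <= 36? True
  36 <= 2? False
  2 <= 7? True
2 consecutive pair(s) are out of order, so the list is not sorted.
Final answer: No


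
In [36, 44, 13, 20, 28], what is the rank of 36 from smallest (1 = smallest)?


Sort ascending: [13, 20, 28, 36, 44]
Find 36 in the sorted list.
36 is at position 4 (1-indexed).
Final answer: 4


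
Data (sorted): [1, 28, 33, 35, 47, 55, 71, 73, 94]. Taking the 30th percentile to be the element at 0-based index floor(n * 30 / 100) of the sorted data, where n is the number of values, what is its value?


The dataset has n = 9 elements.
Index = floor(9 * 30 / 100) = floor(270 / 100) = floor(2.7) = 2
Counting from index 0 in the sorted data, the element at index 2 is 33.
Final answer: 33


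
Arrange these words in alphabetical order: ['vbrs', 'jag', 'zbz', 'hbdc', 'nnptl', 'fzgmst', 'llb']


Compare strings character by character (the first differing letter decides):
  'fzgmst' < 'hbdc' since 'f' < 'h' at position 1
  'hbdc' < 'jag' since 'h' < 'j' at position 1
  'jag' < 'llb' since 'j' < 'l' at position 1
  'llb' < 'nnptl' since 'l' < 'n' at position 1
  'nnptl' < 'vbrs' since 'n' < 'v' at position 1
  'vbrs' < 'zbz' since 'v' < 'z' at position 1
Chaining these comparisons gives the alphabetical order.
Final answer: ['fzgmst', 'hbdc', 'jag', 'llb', 'nnptl', 'vbrs', 'zbz']


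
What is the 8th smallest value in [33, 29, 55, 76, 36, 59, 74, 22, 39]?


Sort ascending: [22, 29, 33, 36, 39, 55, 59, 74, 76]
The 8th element (1-indexed) is at index 7.
Value = 74
Final answer: 74


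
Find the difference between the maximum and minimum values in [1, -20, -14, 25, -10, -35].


Maximum value: 25
Minimum value: -35
Range = 25 - (-35) = 60
Final answer: 60


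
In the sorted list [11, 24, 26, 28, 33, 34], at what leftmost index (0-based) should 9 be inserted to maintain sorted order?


List is sorted: [11, 24, 26, 28, 33, 34]
We need the leftmost position where 9 can be inserted, i.e. the first index whose element is >= 9 (or the end of the list if none is).
Binary search with low=0, high=6 (0-based indices):
  low=0, high=6, mid=3: a[3]=28 >= 9, so high = 3
  low=0, high=3, mid=1: a[1]=24 >= 9, so high = 1
  low=0, high=1, mid=0: a[0]=11 >= 9, so high = 0
Now low = high = 0, so the insertion index is 0.
Final answer: 0


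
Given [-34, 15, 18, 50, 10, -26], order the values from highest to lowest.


Original list: [-34, 15, 18, 50, 10, -26]
Repeatedly take the largest remaining element:
  Remaining [-34, 15, 18, 50, 10, -26] -> largest is 50
  Remaining [-34, 15, 18, 10, -26] -> largest is 18
  Remaining [-34, 15, 10, -26] -> largest is 15
  Remaining [-34, 10, -26] -> largest is 10
  Remaining [-34, -26] -> largest is -26
  Remaining [-34] -> largest is -34
Collecting the picks in order gives the descending list.
Final answer: [50, 18, 15, 10, -26, -34]


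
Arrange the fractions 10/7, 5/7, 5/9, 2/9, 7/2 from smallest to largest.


Convert to decimal for comparison:
  10/7 = 1.4286
  5/7 = 0.7143
  5/9 = 0.5556
  2/9 = 0.2222
  7/2 = 3.5
Decimals in increasing order: 0.2222 < 0.5556 < 0.7143 < 1.4286 < 3.5
Writing each back as its fraction gives the sorted order.
Final answer: 2/9, 5/9, 5/7, 10/7, 7/2


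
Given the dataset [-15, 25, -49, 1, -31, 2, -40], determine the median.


First, sort the list: [-49, -40, -31, -15, 1, 2, 25]
The list has 7 elements (odd count).
The middle index is 3 (0-based), and the element there is -15.
Final answer: -15


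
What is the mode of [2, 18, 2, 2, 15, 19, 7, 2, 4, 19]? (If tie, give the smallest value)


Count the frequency of each value:
  2 appears 4 time(s)
  4 appears 1 time(s)
  7 appears 1 time(s)
  15 appears 1 time(s)
  18 appears 1 time(s)
  19 appears 2 time(s)
Maximum frequency is 4.
Only 2 reaches that frequency, so it is the mode.
Final answer: 2
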